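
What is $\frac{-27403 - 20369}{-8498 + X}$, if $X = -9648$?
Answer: $\frac{23886}{9073} \approx 2.6326$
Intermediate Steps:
$\frac{-27403 - 20369}{-8498 + X} = \frac{-27403 - 20369}{-8498 - 9648} = - \frac{47772}{-18146} = \left(-47772\right) \left(- \frac{1}{18146}\right) = \frac{23886}{9073}$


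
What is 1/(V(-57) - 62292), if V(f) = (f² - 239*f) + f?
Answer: -1/45477 ≈ -2.1989e-5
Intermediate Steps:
V(f) = f² - 238*f
1/(V(-57) - 62292) = 1/(-57*(-238 - 57) - 62292) = 1/(-57*(-295) - 62292) = 1/(16815 - 62292) = 1/(-45477) = -1/45477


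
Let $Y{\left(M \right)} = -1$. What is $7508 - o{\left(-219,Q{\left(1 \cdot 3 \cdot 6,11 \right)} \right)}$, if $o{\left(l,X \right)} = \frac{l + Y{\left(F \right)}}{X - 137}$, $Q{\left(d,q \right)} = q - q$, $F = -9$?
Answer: $\frac{1028376}{137} \approx 7506.4$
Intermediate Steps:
$Q{\left(d,q \right)} = 0$
$o{\left(l,X \right)} = \frac{-1 + l}{-137 + X}$ ($o{\left(l,X \right)} = \frac{l - 1}{X - 137} = \frac{-1 + l}{-137 + X}$)
$7508 - o{\left(-219,Q{\left(1 \cdot 3 \cdot 6,11 \right)} \right)} = 7508 - \frac{-1 - 219}{-137 + 0} = 7508 - \frac{1}{-137} \left(-220\right) = 7508 - \left(- \frac{1}{137}\right) \left(-220\right) = 7508 - \frac{220}{137} = \frac{1028376}{137}$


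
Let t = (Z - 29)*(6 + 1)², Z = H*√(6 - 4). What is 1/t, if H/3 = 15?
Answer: 29/157241 + 45*√2/157241 ≈ 0.00058916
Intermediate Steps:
H = 45 (H = 3*15 = 45)
Z = 45*√2 (Z = 45*√(6 - 4) = 45*√2 ≈ 63.640)
t = -1421 + 2205*√2 (t = (45*√2 - 29)*(6 + 1)² = (-29 + 45*√2)*7² = (-29 + 45*√2)*49 = -1421 + 2205*√2 ≈ 1697.3)
1/t = 1/(-1421 + 2205*√2)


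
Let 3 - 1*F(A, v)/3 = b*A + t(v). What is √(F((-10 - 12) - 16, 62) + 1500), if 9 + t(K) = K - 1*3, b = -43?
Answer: I*√3543 ≈ 59.523*I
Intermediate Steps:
t(K) = -12 + K (t(K) = -9 + (K - 1*3) = -9 + (K - 3) = -9 + (-3 + K) = -12 + K)
F(A, v) = 45 - 3*v + 129*A (F(A, v) = 9 - 3*(-43*A + (-12 + v)) = 9 - 3*(-12 + v - 43*A) = 9 + (36 - 3*v + 129*A) = 45 - 3*v + 129*A)
√(F((-10 - 12) - 16, 62) + 1500) = √((45 - 3*62 + 129*((-10 - 12) - 16)) + 1500) = √((45 - 186 + 129*(-22 - 16)) + 1500) = √((45 - 186 + 129*(-38)) + 1500) = √((45 - 186 - 4902) + 1500) = √(-5043 + 1500) = √(-3543) = I*√3543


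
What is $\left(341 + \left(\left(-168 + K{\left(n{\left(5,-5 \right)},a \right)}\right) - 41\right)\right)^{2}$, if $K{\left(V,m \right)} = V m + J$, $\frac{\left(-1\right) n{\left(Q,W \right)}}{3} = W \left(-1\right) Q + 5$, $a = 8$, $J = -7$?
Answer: $354025$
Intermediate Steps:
$n{\left(Q,W \right)} = -15 + 3 Q W$ ($n{\left(Q,W \right)} = - 3 \left(W \left(-1\right) Q + 5\right) = - 3 \left(- W Q + 5\right) = - 3 \left(- Q W + 5\right) = - 3 \left(5 - Q W\right) = -15 + 3 Q W$)
$K{\left(V,m \right)} = -7 + V m$ ($K{\left(V,m \right)} = V m - 7 = -7 + V m$)
$\left(341 + \left(\left(-168 + K{\left(n{\left(5,-5 \right)},a \right)}\right) - 41\right)\right)^{2} = \left(341 + \left(\left(-168 + \left(-7 + \left(-15 + 3 \cdot 5 \left(-5\right)\right) 8\right)\right) - 41\right)\right)^{2} = \left(341 + \left(\left(-168 + \left(-7 + \left(-15 - 75\right) 8\right)\right) - 41\right)\right)^{2} = \left(341 - 936\right)^{2} = \left(-595\right)^{2} = 354025$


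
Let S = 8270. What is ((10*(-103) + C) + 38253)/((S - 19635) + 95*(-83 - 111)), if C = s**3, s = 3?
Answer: -7450/5959 ≈ -1.2502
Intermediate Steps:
C = 27 (C = 3**3 = 27)
((10*(-103) + C) + 38253)/((S - 19635) + 95*(-83 - 111)) = ((10*(-103) + 27) + 38253)/((8270 - 19635) + 95*(-83 - 111)) = ((-1030 + 27) + 38253)/(-11365 + 95*(-194)) = (-1003 + 38253)/(-11365 - 18430) = 37250/(-29795) = 37250*(-1/29795) = -7450/5959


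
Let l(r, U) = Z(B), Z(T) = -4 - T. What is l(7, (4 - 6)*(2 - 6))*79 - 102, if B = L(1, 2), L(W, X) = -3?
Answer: -181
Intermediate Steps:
B = -3
l(r, U) = -1 (l(r, U) = -4 - 1*(-3) = -4 + 3 = -1)
l(7, (4 - 6)*(2 - 6))*79 - 102 = -1*79 - 102 = -79 - 102 = -181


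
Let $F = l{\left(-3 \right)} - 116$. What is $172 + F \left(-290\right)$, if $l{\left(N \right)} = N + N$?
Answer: $35552$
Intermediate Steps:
$l{\left(N \right)} = 2 N$
$F = -122$ ($F = 2 \left(-3\right) - 116 = -6 - 116 = -122$)
$172 + F \left(-290\right) = 172 - -35380 = 172 + 35380 = 35552$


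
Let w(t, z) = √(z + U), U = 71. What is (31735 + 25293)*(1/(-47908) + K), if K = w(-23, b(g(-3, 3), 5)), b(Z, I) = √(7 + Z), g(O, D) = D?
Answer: -14257/11977 + 57028*√(71 + √10) ≈ 4.9111e+5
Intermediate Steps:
w(t, z) = √(71 + z) (w(t, z) = √(z + 71) = √(71 + z))
K = √(71 + √10) (K = √(71 + √(7 + 3)) = √(71 + √10) ≈ 8.6118)
(31735 + 25293)*(1/(-47908) + K) = (31735 + 25293)*(1/(-47908) + √(71 + √10)) = 57028*(-1/47908 + √(71 + √10)) = -14257/11977 + 57028*√(71 + √10)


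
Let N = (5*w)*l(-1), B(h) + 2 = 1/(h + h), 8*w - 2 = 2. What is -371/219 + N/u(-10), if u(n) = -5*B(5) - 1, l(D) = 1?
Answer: -5212/3723 ≈ -1.3999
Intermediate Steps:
w = ½ (w = ¼ + (⅛)*2 = ¼ + ¼ = ½ ≈ 0.50000)
B(h) = -2 + 1/(2*h) (B(h) = -2 + 1/(h + h) = -2 + 1/(2*h))
N = 5/2 (N = (5*(½))*1 = (5/2)*1 = 5/2 ≈ 2.5000)
u(n) = 17/2 (u(n) = -5*(-2 + (½)/5) - 1 = -5*(-2 + (½)*(⅕)) - 1 = -5*(-2 + ⅒) - 1 = -5*(-19/10) - 1 = 19/2 - 1 = 17/2)
-371/219 + N/u(-10) = -371/219 + 5/(2*(17/2)) = -371*1/219 + (5/2)*(2/17) = -371/219 + 5/17 = -5212/3723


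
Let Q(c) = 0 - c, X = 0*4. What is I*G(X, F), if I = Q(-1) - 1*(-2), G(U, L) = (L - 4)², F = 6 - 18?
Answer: 768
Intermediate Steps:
F = -12
X = 0
Q(c) = -c
G(U, L) = (-4 + L)²
I = 3 (I = -1*(-1) - 1*(-2) = 1 + 2 = 3)
I*G(X, F) = 3*(-4 - 12)² = 3*(-16)² = 3*256 = 768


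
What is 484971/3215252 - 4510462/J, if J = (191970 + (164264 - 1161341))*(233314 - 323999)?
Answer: 35393777628388021/234749176272755340 ≈ 0.15077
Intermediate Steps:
J = 73011128295 (J = (191970 - 997077)*(-90685) = -805107*(-90685) = 73011128295)
484971/3215252 - 4510462/J = 484971/3215252 - 4510462/73011128295 = 35393777628388021/234749176272755340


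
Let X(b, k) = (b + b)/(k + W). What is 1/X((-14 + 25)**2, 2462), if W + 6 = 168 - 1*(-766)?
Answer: 1695/121 ≈ 14.008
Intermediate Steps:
W = 928 (W = -6 + (168 - 1*(-766)) = -6 + (168 + 766) = -6 + 934 = 928)
X(b, k) = 2*b/(928 + k) (X(b, k) = (b + b)/(k + 928) = (2*b)/(928 + k) = 2*b/(928 + k))
1/X((-14 + 25)**2, 2462) = 1/(2*(-14 + 25)**2/(928 + 2462)) = 1/(2*11**2/3390) = 1/(2*121*(1/3390)) = 1/(121/1695) = 1695/121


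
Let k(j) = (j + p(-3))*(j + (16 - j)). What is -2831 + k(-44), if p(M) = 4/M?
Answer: -10669/3 ≈ -3556.3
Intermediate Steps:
k(j) = -64/3 + 16*j (k(j) = (j + 4/(-3))*(j + (16 - j)) = (j + 4*(-⅓))*16 = (j - 4/3)*16 = (-4/3 + j)*16 = -64/3 + 16*j)
-2831 + k(-44) = -2831 + (-64/3 + 16*(-44)) = -2831 + (-64/3 - 704) = -2831 - 2176/3 = -10669/3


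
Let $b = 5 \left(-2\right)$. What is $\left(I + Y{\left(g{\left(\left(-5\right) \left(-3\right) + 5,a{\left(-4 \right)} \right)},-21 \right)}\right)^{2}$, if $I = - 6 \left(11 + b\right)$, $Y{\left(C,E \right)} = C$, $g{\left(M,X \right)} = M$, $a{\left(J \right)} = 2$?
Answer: $196$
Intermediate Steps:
$b = -10$
$I = -6$ ($I = - 6 \left(11 - 10\right) = \left(-6\right) 1 = -6$)
$\left(I + Y{\left(g{\left(\left(-5\right) \left(-3\right) + 5,a{\left(-4 \right)} \right)},-21 \right)}\right)^{2} = \left(-6 + \left(\left(-5\right) \left(-3\right) + 5\right)\right)^{2} = \left(-6 + \left(15 + 5\right)\right)^{2} = \left(-6 + 20\right)^{2} = 14^{2} = 196$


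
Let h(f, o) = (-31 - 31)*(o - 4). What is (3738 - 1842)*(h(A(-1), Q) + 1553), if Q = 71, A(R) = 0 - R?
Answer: -4931496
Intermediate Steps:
A(R) = -R
h(f, o) = 248 - 62*o (h(f, o) = -62*(-4 + o) = 248 - 62*o)
(3738 - 1842)*(h(A(-1), Q) + 1553) = (3738 - 1842)*((248 - 62*71) + 1553) = 1896*((248 - 4402) + 1553) = 1896*(-4154 + 1553) = 1896*(-2601) = -4931496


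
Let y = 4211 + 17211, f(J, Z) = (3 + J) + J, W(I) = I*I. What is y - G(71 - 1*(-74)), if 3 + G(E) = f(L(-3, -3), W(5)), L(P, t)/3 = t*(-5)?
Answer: 21332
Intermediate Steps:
L(P, t) = -15*t (L(P, t) = 3*(t*(-5)) = 3*(-5*t) = -15*t)
W(I) = I**2
f(J, Z) = 3 + 2*J
G(E) = 90 (G(E) = -3 + (3 + 2*(-15*(-3))) = -3 + (3 + 2*45) = -3 + (3 + 90) = -3 + 93 = 90)
y = 21422
y - G(71 - 1*(-74)) = 21422 - 1*90 = 21422 - 90 = 21332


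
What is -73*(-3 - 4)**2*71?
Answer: -253967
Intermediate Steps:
-73*(-3 - 4)**2*71 = -73*(-7)**2*71 = -73*49*71 = -3577*71 = -253967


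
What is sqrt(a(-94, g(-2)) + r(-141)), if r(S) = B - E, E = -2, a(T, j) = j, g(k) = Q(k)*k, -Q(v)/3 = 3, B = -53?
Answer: I*sqrt(33) ≈ 5.7446*I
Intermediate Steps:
Q(v) = -9 (Q(v) = -3*3 = -9)
g(k) = -9*k
r(S) = -51 (r(S) = -53 - 1*(-2) = -53 + 2 = -51)
sqrt(a(-94, g(-2)) + r(-141)) = sqrt(-9*(-2) - 51) = sqrt(18 - 51) = sqrt(-33) = I*sqrt(33)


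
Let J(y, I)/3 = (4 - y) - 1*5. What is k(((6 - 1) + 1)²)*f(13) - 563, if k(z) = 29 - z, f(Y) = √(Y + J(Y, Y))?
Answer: -563 - 7*I*√29 ≈ -563.0 - 37.696*I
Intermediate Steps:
J(y, I) = -3 - 3*y (J(y, I) = 3*((4 - y) - 1*5) = 3*((4 - y) - 5) = 3*(-1 - y) = -3 - 3*y)
f(Y) = √(-3 - 2*Y) (f(Y) = √(Y + (-3 - 3*Y)) = √(-3 - 2*Y))
k(((6 - 1) + 1)²)*f(13) - 563 = (29 - ((6 - 1) + 1)²)*√(-3 - 2*13) - 563 = (29 - (5 + 1)²)*√(-3 - 26) - 563 = (29 - 1*6²)*√(-29) - 563 = (29 - 1*36)*(I*√29) - 563 = (29 - 36)*(I*√29) - 563 = -7*I*√29 - 563 = -563 - 7*I*√29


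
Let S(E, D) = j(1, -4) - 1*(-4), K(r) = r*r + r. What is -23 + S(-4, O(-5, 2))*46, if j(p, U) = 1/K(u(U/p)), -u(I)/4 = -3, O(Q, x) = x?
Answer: 12581/78 ≈ 161.29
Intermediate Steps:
u(I) = 12 (u(I) = -4*(-3) = 12)
K(r) = r + r**2 (K(r) = r**2 + r = r + r**2)
j(p, U) = 1/156 (j(p, U) = 1/(12*(1 + 12)) = 1/(12*13) = 1/156)
S(E, D) = 625/156 (S(E, D) = 1/156 - 1*(-4) = 1/156 + 4 = 625/156)
-23 + S(-4, O(-5, 2))*46 = -23 + (625/156)*46 = -23 + 14375/78 = 12581/78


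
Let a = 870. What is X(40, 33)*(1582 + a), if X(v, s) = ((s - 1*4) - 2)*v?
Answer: 2648160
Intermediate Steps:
X(v, s) = v*(-6 + s) (X(v, s) = ((s - 4) - 2)*v = ((-4 + s) - 2)*v = (-6 + s)*v = v*(-6 + s))
X(40, 33)*(1582 + a) = (40*(-6 + 33))*(1582 + 870) = (40*27)*2452 = 1080*2452 = 2648160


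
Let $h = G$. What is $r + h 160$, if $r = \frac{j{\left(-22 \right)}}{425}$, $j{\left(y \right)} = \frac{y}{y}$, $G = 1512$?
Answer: $\frac{102816001}{425} \approx 2.4192 \cdot 10^{5}$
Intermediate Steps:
$j{\left(y \right)} = 1$
$r = \frac{1}{425}$ ($r = 1 \cdot \frac{1}{425} = \frac{1}{425} \approx 0.0023529$)
$h = 1512$
$r + h 160 = \frac{1}{425} + 1512 \cdot 160 = \frac{1}{425} + 241920 = \frac{102816001}{425}$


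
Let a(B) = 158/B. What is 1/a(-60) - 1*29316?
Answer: -2315994/79 ≈ -29316.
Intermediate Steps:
1/a(-60) - 1*29316 = 1/(158/(-60)) - 1*29316 = 1/(158*(-1/60)) - 29316 = 1/(-79/30) - 29316 = -30/79 - 29316 = -2315994/79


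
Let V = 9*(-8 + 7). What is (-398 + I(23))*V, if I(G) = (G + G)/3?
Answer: 3444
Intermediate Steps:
I(G) = 2*G/3 (I(G) = (2*G)/3 = 2*G/3)
V = -9 (V = 9*(-1) = -9)
(-398 + I(23))*V = (-398 + (⅔)*23)*(-9) = (-398 + 46/3)*(-9) = -1148/3*(-9) = 3444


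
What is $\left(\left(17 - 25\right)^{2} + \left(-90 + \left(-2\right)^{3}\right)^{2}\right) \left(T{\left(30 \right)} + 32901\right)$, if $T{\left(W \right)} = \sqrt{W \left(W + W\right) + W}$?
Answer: $318086868 + 9668 \sqrt{1830} \approx 3.185 \cdot 10^{8}$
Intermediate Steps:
$T{\left(W \right)} = \sqrt{W + 2 W^{2}}$ ($T{\left(W \right)} = \sqrt{W 2 W + W} = \sqrt{2 W^{2} + W} = \sqrt{W + 2 W^{2}}$)
$\left(\left(17 - 25\right)^{2} + \left(-90 + \left(-2\right)^{3}\right)^{2}\right) \left(T{\left(30 \right)} + 32901\right) = \left(\left(17 - 25\right)^{2} + \left(-90 + \left(-2\right)^{3}\right)^{2}\right) \left(\sqrt{30 \left(1 + 2 \cdot 30\right)} + 32901\right) = \left(\left(-8\right)^{2} + \left(-90 - 8\right)^{2}\right) \left(\sqrt{30 \left(1 + 60\right)} + 32901\right) = \left(64 + \left(-98\right)^{2}\right) \left(\sqrt{30 \cdot 61} + 32901\right) = \left(64 + 9604\right) \left(\sqrt{1830} + 32901\right) = 9668 \left(32901 + \sqrt{1830}\right) = 318086868 + 9668 \sqrt{1830}$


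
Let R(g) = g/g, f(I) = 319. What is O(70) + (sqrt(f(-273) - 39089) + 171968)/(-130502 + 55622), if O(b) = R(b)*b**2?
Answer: 5730313/1170 - I*sqrt(38770)/74880 ≈ 4897.7 - 0.0026296*I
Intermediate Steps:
R(g) = 1
O(b) = b**2 (O(b) = 1*b**2 = b**2)
O(70) + (sqrt(f(-273) - 39089) + 171968)/(-130502 + 55622) = 70**2 + (sqrt(319 - 39089) + 171968)/(-130502 + 55622) = 4900 + (sqrt(-38770) + 171968)/(-74880) = 4900 + (I*sqrt(38770) + 171968)*(-1/74880) = 4900 + (171968 + I*sqrt(38770))*(-1/74880) = 4900 + (-2687/1170 - I*sqrt(38770)/74880) = 5730313/1170 - I*sqrt(38770)/74880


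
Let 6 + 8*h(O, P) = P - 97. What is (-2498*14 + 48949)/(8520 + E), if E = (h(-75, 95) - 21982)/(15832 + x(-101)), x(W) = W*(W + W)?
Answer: 506442618/308691697 ≈ 1.6406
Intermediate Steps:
h(O, P) = -103/8 + P/8 (h(O, P) = -3/4 + (P - 97)/8 = -3/4 + (-97 + P)/8 = -3/4 + (-97/8 + P/8) = -103/8 + P/8)
x(W) = 2*W**2 (x(W) = W*(2*W) = 2*W**2)
E = -21983/36234 (E = ((-103/8 + (1/8)*95) - 21982)/(15832 + 2*(-101)**2) = ((-103/8 + 95/8) - 21982)/(15832 + 2*10201) = (-1 - 21982)/(15832 + 20402) = -21983/36234 ≈ -0.60670)
(-2498*14 + 48949)/(8520 + E) = (-2498*14 + 48949)/(8520 - 21983/36234) = (-34972 + 48949)/(308691697/36234) = 13977*(36234/308691697) = 506442618/308691697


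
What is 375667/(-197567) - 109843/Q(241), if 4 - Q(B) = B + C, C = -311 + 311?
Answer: 21612318902/46823379 ≈ 461.57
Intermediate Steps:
C = 0
Q(B) = 4 - B (Q(B) = 4 - (B + 0) = 4 - B)
375667/(-197567) - 109843/Q(241) = 375667/(-197567) - 109843/(4 - 1*241) = 375667*(-1/197567) - 109843/(4 - 241) = -375667/197567 - 109843/(-237) = -375667/197567 - 109843*(-1/237) = -375667/197567 + 109843/237 = 21612318902/46823379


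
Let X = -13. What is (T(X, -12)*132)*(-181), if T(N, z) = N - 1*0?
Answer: 310596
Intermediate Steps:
T(N, z) = N (T(N, z) = N + 0 = N)
(T(X, -12)*132)*(-181) = -13*132*(-181) = -1716*(-181) = 310596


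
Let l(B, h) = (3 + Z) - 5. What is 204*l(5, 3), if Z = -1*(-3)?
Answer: 204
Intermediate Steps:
Z = 3
l(B, h) = 1 (l(B, h) = (3 + 3) - 5 = 6 - 5 = 1)
204*l(5, 3) = 204*1 = 204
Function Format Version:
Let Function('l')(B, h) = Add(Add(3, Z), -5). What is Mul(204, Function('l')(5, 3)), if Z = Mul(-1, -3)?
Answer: 204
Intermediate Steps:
Z = 3
Function('l')(B, h) = 1 (Function('l')(B, h) = Add(Add(3, 3), -5) = Add(6, -5) = 1)
Mul(204, Function('l')(5, 3)) = Mul(204, 1) = 204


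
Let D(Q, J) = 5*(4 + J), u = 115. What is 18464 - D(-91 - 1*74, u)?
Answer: 17869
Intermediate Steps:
D(Q, J) = 20 + 5*J
18464 - D(-91 - 1*74, u) = 18464 - (20 + 5*115) = 18464 - (20 + 575) = 18464 - 1*595 = 18464 - 595 = 17869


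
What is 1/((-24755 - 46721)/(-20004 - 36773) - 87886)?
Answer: -56777/4989831946 ≈ -1.1379e-5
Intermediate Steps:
1/((-24755 - 46721)/(-20004 - 36773) - 87886) = 1/(-71476/(-56777) - 87886) = 1/(-71476*(-1/56777) - 87886) = 1/(71476/56777 - 87886) = 1/(-4989831946/56777) = -56777/4989831946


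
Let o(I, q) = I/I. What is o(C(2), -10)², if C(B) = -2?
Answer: 1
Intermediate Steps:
o(I, q) = 1
o(C(2), -10)² = 1² = 1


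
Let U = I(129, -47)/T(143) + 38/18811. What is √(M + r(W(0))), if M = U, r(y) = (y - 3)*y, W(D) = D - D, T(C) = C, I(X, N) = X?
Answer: √38710987601/206921 ≈ 0.95085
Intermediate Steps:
W(D) = 0
r(y) = y*(-3 + y) (r(y) = (-3 + y)*y = y*(-3 + y))
U = 187081/206921 (U = 129/143 + 38/18811 = 187081/206921 ≈ 0.90412)
M = 187081/206921 ≈ 0.90412
√(M + r(W(0))) = √(187081/206921 + 0*(-3 + 0)) = √(187081/206921 + 0*(-3)) = √(187081/206921 + 0) = √(187081/206921) = √38710987601/206921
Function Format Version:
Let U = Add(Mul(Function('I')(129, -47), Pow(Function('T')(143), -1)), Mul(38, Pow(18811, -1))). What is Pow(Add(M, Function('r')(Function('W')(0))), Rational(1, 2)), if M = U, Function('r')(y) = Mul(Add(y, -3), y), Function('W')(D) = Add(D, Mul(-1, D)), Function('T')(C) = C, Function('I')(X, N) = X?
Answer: Mul(Rational(1, 206921), Pow(38710987601, Rational(1, 2))) ≈ 0.95085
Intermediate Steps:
Function('W')(D) = 0
Function('r')(y) = Mul(y, Add(-3, y)) (Function('r')(y) = Mul(Add(-3, y), y) = Mul(y, Add(-3, y)))
U = Rational(187081, 206921) (U = Add(Mul(129, Pow(143, -1)), Mul(38, Pow(18811, -1))) = Add(Mul(129, Rational(1, 143)), Mul(38, Rational(1, 18811))) = Add(Rational(129, 143), Rational(38, 18811)) = Rational(187081, 206921) ≈ 0.90412)
M = Rational(187081, 206921) ≈ 0.90412
Pow(Add(M, Function('r')(Function('W')(0))), Rational(1, 2)) = Pow(Add(Rational(187081, 206921), Mul(0, Add(-3, 0))), Rational(1, 2)) = Pow(Add(Rational(187081, 206921), Mul(0, -3)), Rational(1, 2)) = Pow(Add(Rational(187081, 206921), 0), Rational(1, 2)) = Pow(Rational(187081, 206921), Rational(1, 2)) = Mul(Rational(1, 206921), Pow(38710987601, Rational(1, 2)))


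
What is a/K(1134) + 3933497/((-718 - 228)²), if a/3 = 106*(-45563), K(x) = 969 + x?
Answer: -4319398735651/627336116 ≈ -6885.3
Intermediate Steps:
a = -14489034 (a = 3*(106*(-45563)) = 3*(-4829678) = -14489034)
a/K(1134) + 3933497/((-718 - 228)²) = -14489034/(969 + 1134) + 3933497/((-718 - 228)²) = -14489034/2103 + 3933497/((-946)²) = -14489034*1/2103 + 3933497/894916 = -4829678/701 + 3933497*(1/894916) = -4829678/701 + 3933497/894916 = -4319398735651/627336116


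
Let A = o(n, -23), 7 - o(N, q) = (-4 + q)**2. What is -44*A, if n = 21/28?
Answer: 31768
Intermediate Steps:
n = 3/4 (n = 21*(1/28) = 3/4 ≈ 0.75000)
o(N, q) = 7 - (-4 + q)**2
A = -722 (A = 7 - (-4 - 23)**2 = 7 - 1*(-27)**2 = 7 - 1*729 = 7 - 729 = -722)
-44*A = -44*(-722) = 31768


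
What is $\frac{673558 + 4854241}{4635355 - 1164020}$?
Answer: $\frac{5527799}{3471335} \approx 1.5924$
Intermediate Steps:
$\frac{673558 + 4854241}{4635355 - 1164020} = \frac{5527799}{3471335}$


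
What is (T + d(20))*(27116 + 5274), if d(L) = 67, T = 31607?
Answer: 1025920860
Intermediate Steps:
(T + d(20))*(27116 + 5274) = (31607 + 67)*(27116 + 5274) = 31674*32390 = 1025920860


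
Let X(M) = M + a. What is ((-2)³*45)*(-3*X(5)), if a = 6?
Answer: 11880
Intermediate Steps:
X(M) = 6 + M (X(M) = M + 6 = 6 + M)
((-2)³*45)*(-3*X(5)) = ((-2)³*45)*(-3*(6 + 5)) = (-8*45)*(-3*11) = -360*(-33) = 11880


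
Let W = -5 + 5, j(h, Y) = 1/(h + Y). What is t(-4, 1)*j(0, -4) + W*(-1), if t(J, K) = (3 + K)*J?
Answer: 4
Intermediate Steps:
t(J, K) = J*(3 + K)
j(h, Y) = 1/(Y + h)
W = 0
t(-4, 1)*j(0, -4) + W*(-1) = (-4*(3 + 1))/(-4 + 0) + 0*(-1) = -4*4/(-4) + 0 = -16*(-¼) + 0 = 4 + 0 = 4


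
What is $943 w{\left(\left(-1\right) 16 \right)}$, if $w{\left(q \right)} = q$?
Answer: $-15088$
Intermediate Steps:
$943 w{\left(\left(-1\right) 16 \right)} = 943 \left(\left(-1\right) 16\right) = 943 \left(-16\right) = -15088$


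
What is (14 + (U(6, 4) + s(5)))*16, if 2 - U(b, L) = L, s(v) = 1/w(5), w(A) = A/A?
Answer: 208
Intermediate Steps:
w(A) = 1
s(v) = 1 (s(v) = 1/1 = 1)
U(b, L) = 2 - L
(14 + (U(6, 4) + s(5)))*16 = (14 + ((2 - 1*4) + 1))*16 = (14 + ((2 - 4) + 1))*16 = (14 + (-2 + 1))*16 = (14 - 1)*16 = 13*16 = 208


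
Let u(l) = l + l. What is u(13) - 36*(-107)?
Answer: 3878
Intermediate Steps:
u(l) = 2*l
u(13) - 36*(-107) = 2*13 - 36*(-107) = 26 + 3852 = 3878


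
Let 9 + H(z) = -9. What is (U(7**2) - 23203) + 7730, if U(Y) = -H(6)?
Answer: -15455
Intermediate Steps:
H(z) = -18 (H(z) = -9 - 9 = -18)
U(Y) = 18 (U(Y) = -1*(-18) = 18)
(U(7**2) - 23203) + 7730 = (18 - 23203) + 7730 = -23185 + 7730 = -15455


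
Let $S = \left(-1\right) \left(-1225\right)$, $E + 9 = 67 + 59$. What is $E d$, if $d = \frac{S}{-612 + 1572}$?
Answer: $\frac{9555}{64} \approx 149.3$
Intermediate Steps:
$E = 117$ ($E = -9 + \left(67 + 59\right) = -9 + 126 = 117$)
$S = 1225$
$d = \frac{245}{192}$ ($d = \frac{1225}{-612 + 1572} = \frac{1225}{960} = 1225 \cdot \frac{1}{960} = \frac{245}{192} \approx 1.276$)
$E d = 117 \cdot \frac{245}{192} = \frac{9555}{64}$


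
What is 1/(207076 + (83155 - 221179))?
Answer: 1/69052 ≈ 1.4482e-5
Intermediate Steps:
1/(207076 + (83155 - 221179)) = 1/(207076 - 138024) = 1/69052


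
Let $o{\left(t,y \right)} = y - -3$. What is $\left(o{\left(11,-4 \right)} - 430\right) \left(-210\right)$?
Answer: $90510$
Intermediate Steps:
$o{\left(t,y \right)} = 3 + y$ ($o{\left(t,y \right)} = y + 3 = 3 + y$)
$\left(o{\left(11,-4 \right)} - 430\right) \left(-210\right) = \left(\left(3 - 4\right) - 430\right) \left(-210\right) = \left(-1 - 430\right) \left(-210\right) = \left(-431\right) \left(-210\right) = 90510$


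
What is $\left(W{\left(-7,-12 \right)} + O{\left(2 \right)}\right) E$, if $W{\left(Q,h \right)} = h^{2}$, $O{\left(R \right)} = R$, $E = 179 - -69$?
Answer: $36208$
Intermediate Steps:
$E = 248$ ($E = 179 + 69 = 248$)
$\left(W{\left(-7,-12 \right)} + O{\left(2 \right)}\right) E = \left(\left(-12\right)^{2} + 2\right) 248 = \left(144 + 2\right) 248 = 146 \cdot 248 = 36208$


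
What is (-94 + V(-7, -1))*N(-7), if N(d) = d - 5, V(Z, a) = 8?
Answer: 1032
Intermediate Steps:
N(d) = -5 + d
(-94 + V(-7, -1))*N(-7) = (-94 + 8)*(-5 - 7) = -86*(-12) = 1032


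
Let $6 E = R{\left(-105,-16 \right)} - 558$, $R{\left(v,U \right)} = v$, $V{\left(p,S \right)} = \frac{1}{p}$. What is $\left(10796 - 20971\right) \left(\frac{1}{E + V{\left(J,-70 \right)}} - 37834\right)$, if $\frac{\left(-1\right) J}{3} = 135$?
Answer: $\frac{3132427999400}{8137} \approx 3.8496 \cdot 10^{8}$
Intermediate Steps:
$J = -405$ ($J = \left(-3\right) 135 = -405$)
$E = - \frac{221}{2}$ ($E = \frac{-105 - 558}{6} = \frac{1}{6} \left(-663\right) = - \frac{221}{2} \approx -110.5$)
$\left(10796 - 20971\right) \left(\frac{1}{E + V{\left(J,-70 \right)}} - 37834\right) = \left(10796 - 20971\right) \left(\frac{1}{- \frac{221}{2} + \frac{1}{-405}} - 37834\right) = - 10175 \left(\frac{1}{- \frac{221}{2} - \frac{1}{405}} - 37834\right) = - 10175 \left(\frac{1}{- \frac{89507}{810}} - 37834\right) = - 10175 \left(- \frac{810}{89507} - 37834\right) = \left(-10175\right) \left(- \frac{3386408648}{89507}\right) = \frac{3132427999400}{8137}$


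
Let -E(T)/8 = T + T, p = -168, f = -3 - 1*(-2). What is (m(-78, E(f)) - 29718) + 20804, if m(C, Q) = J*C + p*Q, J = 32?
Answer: -14098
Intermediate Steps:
f = -1 (f = -3 + 2 = -1)
E(T) = -16*T (E(T) = -8*(T + T) = -16*T)
m(C, Q) = -168*Q + 32*C (m(C, Q) = 32*C - 168*Q = -168*Q + 32*C)
(m(-78, E(f)) - 29718) + 20804 = ((-(-2688)*(-1) + 32*(-78)) - 29718) + 20804 = ((-168*16 - 2496) - 29718) + 20804 = ((-2688 - 2496) - 29718) + 20804 = (-5184 - 29718) + 20804 = -34902 + 20804 = -14098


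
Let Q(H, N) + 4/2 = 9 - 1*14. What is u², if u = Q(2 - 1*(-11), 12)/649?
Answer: 49/421201 ≈ 0.00011633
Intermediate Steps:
Q(H, N) = -7 (Q(H, N) = -2 + (9 - 1*14) = -2 + (9 - 14) = -2 - 5 = -7)
u = -7/649 ≈ -0.010786
u² = (-7/649)² = 49/421201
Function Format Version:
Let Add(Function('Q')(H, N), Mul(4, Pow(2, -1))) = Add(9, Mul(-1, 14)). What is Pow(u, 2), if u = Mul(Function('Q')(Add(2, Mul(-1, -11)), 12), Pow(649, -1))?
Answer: Rational(49, 421201) ≈ 0.00011633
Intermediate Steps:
Function('Q')(H, N) = -7 (Function('Q')(H, N) = Add(-2, Add(9, Mul(-1, 14))) = Add(-2, Add(9, -14)) = Add(-2, -5) = -7)
u = Rational(-7, 649) (u = Mul(-7, Pow(649, -1)) = Mul(-7, Rational(1, 649)) = Rational(-7, 649) ≈ -0.010786)
Pow(u, 2) = Pow(Rational(-7, 649), 2) = Rational(49, 421201)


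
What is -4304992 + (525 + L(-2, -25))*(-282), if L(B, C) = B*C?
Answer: -4467142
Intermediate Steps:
-4304992 + (525 + L(-2, -25))*(-282) = -4304992 + (525 - 2*(-25))*(-282) = -4304992 + (525 + 50)*(-282) = -4304992 + 575*(-282) = -4304992 - 162150 = -4467142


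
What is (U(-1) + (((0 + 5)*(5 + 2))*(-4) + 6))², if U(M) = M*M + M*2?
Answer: 18225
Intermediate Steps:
U(M) = M² + 2*M
(U(-1) + (((0 + 5)*(5 + 2))*(-4) + 6))² = (-(2 - 1) + (((0 + 5)*(5 + 2))*(-4) + 6))² = (-1*1 + ((5*7)*(-4) + 6))² = (-1 + (35*(-4) + 6))² = (-1 + (-140 + 6))² = (-1 - 134)² = (-135)² = 18225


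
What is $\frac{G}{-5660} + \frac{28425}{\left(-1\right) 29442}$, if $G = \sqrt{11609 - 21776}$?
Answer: $- \frac{9475}{9814} - \frac{i \sqrt{10167}}{5660} \approx -0.96546 - 0.017815 i$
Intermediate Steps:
$G = i \sqrt{10167}$ ($G = \sqrt{-10167} = i \sqrt{10167} \approx 100.83 i$)
$\frac{G}{-5660} + \frac{28425}{\left(-1\right) 29442} = \frac{i \sqrt{10167}}{-5660} + \frac{28425}{\left(-1\right) 29442} = i \sqrt{10167} \left(- \frac{1}{5660}\right) + \frac{28425}{-29442} = - \frac{i \sqrt{10167}}{5660} + 28425 \left(- \frac{1}{29442}\right) = - \frac{i \sqrt{10167}}{5660} - \frac{9475}{9814} = - \frac{9475}{9814} - \frac{i \sqrt{10167}}{5660}$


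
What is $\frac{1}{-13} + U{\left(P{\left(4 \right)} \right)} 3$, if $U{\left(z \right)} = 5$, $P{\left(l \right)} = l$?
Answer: $\frac{194}{13} \approx 14.923$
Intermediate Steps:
$\frac{1}{-13} + U{\left(P{\left(4 \right)} \right)} 3 = \frac{1}{-13} + 5 \cdot 3 = - \frac{1}{13} + 15 = \frac{194}{13}$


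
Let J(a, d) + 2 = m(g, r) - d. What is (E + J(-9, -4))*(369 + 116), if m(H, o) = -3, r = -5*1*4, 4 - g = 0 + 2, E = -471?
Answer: -228920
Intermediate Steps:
g = 2 (g = 4 - (0 + 2) = 4 - 1*2 = 4 - 2 = 2)
r = -20 (r = -5*4 = -20)
J(a, d) = -5 - d (J(a, d) = -2 + (-3 - d) = -5 - d)
(E + J(-9, -4))*(369 + 116) = (-471 + (-5 - 1*(-4)))*(369 + 116) = (-471 + (-5 + 4))*485 = (-471 - 1)*485 = -472*485 = -228920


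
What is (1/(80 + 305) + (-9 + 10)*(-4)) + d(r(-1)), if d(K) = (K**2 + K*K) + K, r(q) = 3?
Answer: 6546/385 ≈ 17.003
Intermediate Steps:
d(K) = K + 2*K**2 (d(K) = (K**2 + K**2) + K = 2*K**2 + K = K + 2*K**2)
(1/(80 + 305) + (-9 + 10)*(-4)) + d(r(-1)) = (1/(80 + 305) + (-9 + 10)*(-4)) + 3*(1 + 2*3) = (1/385 + 1*(-4)) + 3*(1 + 6) = (1/385 - 4) + 3*7 = -1539/385 + 21 = 6546/385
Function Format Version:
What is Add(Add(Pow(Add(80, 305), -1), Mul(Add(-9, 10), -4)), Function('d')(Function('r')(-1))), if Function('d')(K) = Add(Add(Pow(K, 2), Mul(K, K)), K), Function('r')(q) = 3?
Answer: Rational(6546, 385) ≈ 17.003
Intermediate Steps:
Function('d')(K) = Add(K, Mul(2, Pow(K, 2))) (Function('d')(K) = Add(Add(Pow(K, 2), Pow(K, 2)), K) = Add(Mul(2, Pow(K, 2)), K) = Add(K, Mul(2, Pow(K, 2))))
Add(Add(Pow(Add(80, 305), -1), Mul(Add(-9, 10), -4)), Function('d')(Function('r')(-1))) = Add(Add(Pow(Add(80, 305), -1), Mul(Add(-9, 10), -4)), Mul(3, Add(1, Mul(2, 3)))) = Add(Add(Pow(385, -1), Mul(1, -4)), Mul(3, Add(1, 6))) = Add(Add(Rational(1, 385), -4), Mul(3, 7)) = Add(Rational(-1539, 385), 21) = Rational(6546, 385)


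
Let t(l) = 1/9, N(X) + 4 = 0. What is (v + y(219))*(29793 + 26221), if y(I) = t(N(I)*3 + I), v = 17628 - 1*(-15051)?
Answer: 16474389568/9 ≈ 1.8305e+9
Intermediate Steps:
v = 32679 (v = 17628 + 15051 = 32679)
N(X) = -4 (N(X) = -4 + 0 = -4)
t(l) = ⅑
y(I) = ⅑
(v + y(219))*(29793 + 26221) = (32679 + ⅑)*(29793 + 26221) = (294112/9)*56014 = 16474389568/9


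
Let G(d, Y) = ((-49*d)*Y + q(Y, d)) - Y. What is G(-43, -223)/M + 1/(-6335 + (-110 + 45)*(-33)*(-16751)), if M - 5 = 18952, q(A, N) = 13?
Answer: -32961424272293/1330529082330 ≈ -24.773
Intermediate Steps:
M = 18957 (M = 5 + 18952 = 18957)
G(d, Y) = 13 - Y - 49*Y*d (G(d, Y) = ((-49*d)*Y + 13) - Y = (-49*Y*d + 13) - Y = (13 - 49*Y*d) - Y = 13 - Y - 49*Y*d)
G(-43, -223)/M + 1/(-6335 + (-110 + 45)*(-33)*(-16751)) = (13 - 1*(-223) - 49*(-223)*(-43))/18957 + 1/(-6335 + (-110 + 45)*(-33)*(-16751)) = (13 + 223 - 469861)*(1/18957) - 1/16751/(-6335 - 65*(-33)) = -469625*1/18957 - 1/16751/(-6335 + 2145) = -469625/18957 - 1/16751/(-4190) = -469625/18957 - 1/4190*(-1/16751) = -469625/18957 + 1/70186690 = -32961424272293/1330529082330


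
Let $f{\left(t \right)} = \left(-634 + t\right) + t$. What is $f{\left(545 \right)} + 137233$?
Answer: $137689$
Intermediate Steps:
$f{\left(t \right)} = -634 + 2 t$
$f{\left(545 \right)} + 137233 = \left(-634 + 2 \cdot 545\right) + 137233 = \left(-634 + 1090\right) + 137233 = 456 + 137233 = 137689$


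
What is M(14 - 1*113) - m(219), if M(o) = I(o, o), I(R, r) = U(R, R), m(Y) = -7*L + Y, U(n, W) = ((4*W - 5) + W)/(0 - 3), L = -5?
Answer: -262/3 ≈ -87.333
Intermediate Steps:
U(n, W) = 5/3 - 5*W/3 (U(n, W) = ((-5 + 4*W) + W)/(-3) = (-5 + 5*W)*(-⅓) = 5/3 - 5*W/3)
m(Y) = 35 + Y (m(Y) = -7*(-5) + Y = 35 + Y)
I(R, r) = 5/3 - 5*R/3
M(o) = 5/3 - 5*o/3
M(14 - 1*113) - m(219) = (5/3 - 5*(14 - 1*113)/3) - (35 + 219) = (5/3 - 5*(14 - 113)/3) - 1*254 = (5/3 - 5/3*(-99)) - 254 = (5/3 + 165) - 254 = 500/3 - 254 = -262/3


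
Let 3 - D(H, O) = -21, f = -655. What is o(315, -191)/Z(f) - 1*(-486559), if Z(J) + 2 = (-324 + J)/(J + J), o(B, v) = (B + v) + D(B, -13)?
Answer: 798249439/1641 ≈ 4.8644e+5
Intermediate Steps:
D(H, O) = 24 (D(H, O) = 3 - 1*(-21) = 3 + 21 = 24)
o(B, v) = 24 + B + v (o(B, v) = (B + v) + 24 = 24 + B + v)
Z(J) = -2 + (-324 + J)/(2*J) (Z(J) = -2 + (-324 + J)/(J + J) = -2 + (-324 + J)/((2*J)) = -2 + (-324 + J)*(1/(2*J)) = -2 + (-324 + J)/(2*J))
o(315, -191)/Z(f) - 1*(-486559) = (24 + 315 - 191)/(-3/2 - 162/(-655)) - 1*(-486559) = 148/(-3/2 - 162*(-1/655)) + 486559 = 148/(-3/2 + 162/655) + 486559 = 148/(-1641/1310) + 486559 = 148*(-1310/1641) + 486559 = -193880/1641 + 486559 = 798249439/1641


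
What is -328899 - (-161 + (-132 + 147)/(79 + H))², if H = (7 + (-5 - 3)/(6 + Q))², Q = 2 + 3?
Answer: -2910075000985/8202496 ≈ -3.5478e+5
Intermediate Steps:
Q = 5
H = 4761/121 (H = (7 + (-5 - 3)/(6 + 5))² = (7 - 8/11)² = (69/11)² = 4761/121 ≈ 39.347)
-328899 - (-161 + (-132 + 147)/(79 + H))² = -328899 - (-161 + (-132 + 147)/(79 + 4761/121))² = -328899 - (-161 + 15/(14320/121))² = -328899 - (-161 + 15*(121/14320))² = -328899 - (-161 + 363/2864)² = -328899 - (-460741/2864)² = -328899 - 1*212282269081/8202496 = -328899 - 212282269081/8202496 = -2910075000985/8202496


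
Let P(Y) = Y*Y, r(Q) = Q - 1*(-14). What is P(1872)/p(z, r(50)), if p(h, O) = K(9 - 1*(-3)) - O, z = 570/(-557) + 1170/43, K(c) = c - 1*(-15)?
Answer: -3504384/37 ≈ -94713.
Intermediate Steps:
r(Q) = 14 + Q (r(Q) = Q + 14 = 14 + Q)
K(c) = 15 + c (K(c) = c + 15 = 15 + c)
z = 627180/23951 (z = 570*(-1/557) + 1170*(1/43) = -570/557 + 1170/43 = 627180/23951 ≈ 26.186)
P(Y) = Y²
p(h, O) = 27 - O (p(h, O) = (15 + (9 - 1*(-3))) - O = (15 + (9 + 3)) - O = (15 + 12) - O = 27 - O)
P(1872)/p(z, r(50)) = 1872²/(27 - (14 + 50)) = 3504384/(27 - 1*64) = 3504384/(27 - 64) = 3504384/(-37) = 3504384*(-1/37) = -3504384/37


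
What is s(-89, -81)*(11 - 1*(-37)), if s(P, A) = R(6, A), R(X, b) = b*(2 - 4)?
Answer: 7776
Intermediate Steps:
R(X, b) = -2*b (R(X, b) = b*(-2) = -2*b)
s(P, A) = -2*A
s(-89, -81)*(11 - 1*(-37)) = (-2*(-81))*(11 - 1*(-37)) = 162*(11 + 37) = 162*48 = 7776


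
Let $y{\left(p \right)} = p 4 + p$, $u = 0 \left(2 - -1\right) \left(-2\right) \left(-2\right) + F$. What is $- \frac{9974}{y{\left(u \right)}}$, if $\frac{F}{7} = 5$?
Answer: $- \frac{9974}{175} \approx -56.994$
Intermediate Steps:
$F = 35$ ($F = 7 \cdot 5 = 35$)
$u = 35$ ($u = 0 \left(2 - -1\right) \left(-2\right) \left(-2\right) + 35 = 0 \left(2 + 1\right) \left(-2\right) \left(-2\right) + 35 = 0 \cdot 3 \left(-2\right) \left(-2\right) + 35 = 0 \left(-2\right) \left(-2\right) + 35 = 0 \left(-2\right) + 35 = 0 + 35 = 35$)
$y{\left(p \right)} = 5 p$ ($y{\left(p \right)} = 4 p + p = 5 p$)
$- \frac{9974}{y{\left(u \right)}} = - \frac{9974}{5 \cdot 35} = - \frac{9974}{175}$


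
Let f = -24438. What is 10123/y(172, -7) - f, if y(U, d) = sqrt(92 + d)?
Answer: 24438 + 10123*sqrt(85)/85 ≈ 25536.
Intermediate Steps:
10123/y(172, -7) - f = 10123/(sqrt(92 - 7)) - 1*(-24438) = 10123/(sqrt(85)) + 24438 = 10123*(sqrt(85)/85) + 24438 = 10123*sqrt(85)/85 + 24438 = 24438 + 10123*sqrt(85)/85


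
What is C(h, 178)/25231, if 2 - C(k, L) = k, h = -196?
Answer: 198/25231 ≈ 0.0078475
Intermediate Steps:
C(k, L) = 2 - k
C(h, 178)/25231 = (2 - 1*(-196))/25231 = (2 + 196)*(1/25231) = 198*(1/25231) = 198/25231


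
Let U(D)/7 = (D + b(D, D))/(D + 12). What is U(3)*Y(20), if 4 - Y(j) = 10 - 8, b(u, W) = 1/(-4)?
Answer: 77/30 ≈ 2.5667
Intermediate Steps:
b(u, W) = -¼ (b(u, W) = 1*(-¼) = -¼)
Y(j) = 2 (Y(j) = 4 - (10 - 8) = 4 - 1*2 = 4 - 2 = 2)
U(D) = 7*(-¼ + D)/(12 + D) (U(D) = 7*((D - ¼)/(D + 12)) = 7*((-¼ + D)/(12 + D)) = 7*(-¼ + D)/(12 + D))
U(3)*Y(20) = (7*(-1 + 4*3)/(4*(12 + 3)))*2 = ((7/4)*(-1 + 12)/15)*2 = ((7/4)*(1/15)*11)*2 = (77/60)*2 = 77/30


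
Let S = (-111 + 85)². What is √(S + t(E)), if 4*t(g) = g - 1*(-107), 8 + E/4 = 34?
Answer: √2915/2 ≈ 26.995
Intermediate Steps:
E = 104 (E = -32 + 4*34 = -32 + 136 = 104)
S = 676 (S = (-26)² = 676)
t(g) = 107/4 + g/4 (t(g) = (g - 1*(-107))/4 = (g + 107)/4 = (107 + g)/4 = 107/4 + g/4)
√(S + t(E)) = √(676 + (107/4 + (¼)*104)) = √(676 + (107/4 + 26)) = √(676 + 211/4) = √(2915/4) = √2915/2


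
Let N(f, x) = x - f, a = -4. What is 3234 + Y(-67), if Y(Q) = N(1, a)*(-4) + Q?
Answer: 3187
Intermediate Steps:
Y(Q) = 20 + Q (Y(Q) = (-4 - 1*1)*(-4) + Q = (-4 - 1)*(-4) + Q = -5*(-4) + Q = 20 + Q)
3234 + Y(-67) = 3234 + (20 - 67) = 3234 - 47 = 3187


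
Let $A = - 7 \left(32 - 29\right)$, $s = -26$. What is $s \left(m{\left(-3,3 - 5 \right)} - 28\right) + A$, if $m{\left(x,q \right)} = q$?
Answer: $759$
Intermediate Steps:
$A = -21$ ($A = \left(-7\right) 3 = -21$)
$s \left(m{\left(-3,3 - 5 \right)} - 28\right) + A = - 26 \left(\left(3 - 5\right) - 28\right) - 21 = - 26 \left(-2 - 28\right) - 21 = \left(-26\right) \left(-30\right) - 21 = 780 - 21 = 759$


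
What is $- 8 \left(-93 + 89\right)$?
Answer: $32$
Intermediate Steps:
$- 8 \left(-93 + 89\right) = \left(-8\right) \left(-4\right) = 32$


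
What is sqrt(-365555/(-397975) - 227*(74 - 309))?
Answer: sqrt(337965813183670)/79595 ≈ 230.97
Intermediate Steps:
sqrt(-365555/(-397975) - 227*(74 - 309)) = sqrt(-365555*(-1/397975) - 227*(-235)) = sqrt(73111/79595 + 53345) = sqrt(4246068386/79595) = sqrt(337965813183670)/79595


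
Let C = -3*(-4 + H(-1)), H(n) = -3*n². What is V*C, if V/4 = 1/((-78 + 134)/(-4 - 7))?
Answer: -33/2 ≈ -16.500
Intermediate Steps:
C = 21 (C = -3*(-4 - 3*(-1)²) = -3*(-4 - 3*1) = -3*(-4 - 3) = -3*(-7) = 21)
V = -11/14 (V = 4/(((-78 + 134)/(-4 - 7))) = 4/((56/(-11))) = 4/((56*(-1/11))) = 4/(-56/11) = 4*(-11/56) = -11/14 ≈ -0.78571)
V*C = -11/14*21 = -33/2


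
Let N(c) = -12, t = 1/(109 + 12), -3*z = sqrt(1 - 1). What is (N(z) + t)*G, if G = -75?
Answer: 108825/121 ≈ 899.38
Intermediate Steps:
z = 0 (z = -sqrt(1 - 1)/3 = -sqrt(0)/3 = -1/3*0 = 0)
t = 1/121 ≈ 0.0082645
(N(z) + t)*G = (-12 + 1/121)*(-75) = -1451/121*(-75) = 108825/121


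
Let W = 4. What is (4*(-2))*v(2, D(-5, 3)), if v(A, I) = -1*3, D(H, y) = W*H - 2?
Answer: 24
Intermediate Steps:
D(H, y) = -2 + 4*H (D(H, y) = 4*H - 2 = -2 + 4*H)
v(A, I) = -3
(4*(-2))*v(2, D(-5, 3)) = (4*(-2))*(-3) = -8*(-3) = 24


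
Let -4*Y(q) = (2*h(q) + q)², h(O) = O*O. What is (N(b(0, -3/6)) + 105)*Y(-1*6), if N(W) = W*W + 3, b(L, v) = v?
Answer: -471537/4 ≈ -1.1788e+5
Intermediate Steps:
h(O) = O²
N(W) = 3 + W² (N(W) = W² + 3 = 3 + W²)
Y(q) = -(q + 2*q²)²/4 (Y(q) = -(2*q² + q)²/4 = -(q + 2*q²)²/4)
(N(b(0, -3/6)) + 105)*Y(-1*6) = ((3 + (-3/6)²) + 105)*(-(-1*6)²*(1 + 2*(-1*6))²/4) = ((3 + (-3*⅙)²) + 105)*(-¼*(-6)²*(1 + 2*(-6))²) = ((3 + (-½)²) + 105)*(-¼*36*(1 - 12)²) = ((3 + ¼) + 105)*(-¼*36*(-11)²) = (13/4 + 105)*(-¼*36*121) = (433/4)*(-1089) = -471537/4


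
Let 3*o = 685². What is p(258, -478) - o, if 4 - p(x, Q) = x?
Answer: -469987/3 ≈ -1.5666e+5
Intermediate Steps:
p(x, Q) = 4 - x
o = 469225/3 (o = (⅓)*685² = (⅓)*469225 = 469225/3 ≈ 1.5641e+5)
p(258, -478) - o = (4 - 1*258) - 1*469225/3 = (4 - 258) - 469225/3 = -254 - 469225/3 = -469987/3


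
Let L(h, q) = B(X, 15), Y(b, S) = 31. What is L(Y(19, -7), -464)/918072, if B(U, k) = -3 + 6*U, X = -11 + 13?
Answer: 1/102008 ≈ 9.8032e-6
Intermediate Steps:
X = 2
L(h, q) = 9 (L(h, q) = -3 + 6*2 = -3 + 12 = 9)
L(Y(19, -7), -464)/918072 = 9/918072 = 9*(1/918072) = 1/102008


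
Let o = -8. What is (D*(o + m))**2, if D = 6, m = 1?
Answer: 1764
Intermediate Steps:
(D*(o + m))**2 = (6*(-8 + 1))**2 = (6*(-7))**2 = (-42)**2 = 1764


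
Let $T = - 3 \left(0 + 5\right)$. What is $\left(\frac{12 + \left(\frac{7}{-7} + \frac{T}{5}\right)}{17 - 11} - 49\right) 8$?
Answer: $- \frac{1144}{3} \approx -381.33$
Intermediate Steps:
$T = -15$ ($T = \left(-3\right) 5 = -15$)
$\left(\frac{12 + \left(\frac{7}{-7} + \frac{T}{5}\right)}{17 - 11} - 49\right) 8 = \left(\frac{12 + \left(\frac{7}{-7} - \frac{15}{5}\right)}{17 - 11} - 49\right) 8 = \left(\frac{12 + \left(7 \left(- \frac{1}{7}\right) - 3\right)}{6} - 49\right) 8 = \left(\left(12 - 4\right) \frac{1}{6} - 49\right) 8 = \left(8 \cdot \frac{1}{6} - 49\right) 8 = \left(\frac{4}{3} - 49\right) 8 = \left(- \frac{143}{3}\right) 8 = - \frac{1144}{3}$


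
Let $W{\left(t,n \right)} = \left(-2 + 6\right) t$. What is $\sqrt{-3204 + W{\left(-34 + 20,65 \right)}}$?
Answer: $2 i \sqrt{815} \approx 57.096 i$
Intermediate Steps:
$W{\left(t,n \right)} = 4 t$
$\sqrt{-3204 + W{\left(-34 + 20,65 \right)}} = \sqrt{-3204 + 4 \left(-34 + 20\right)} = \sqrt{-3204 + 4 \left(-14\right)} = \sqrt{-3204 - 56} = \sqrt{-3260} = 2 i \sqrt{815}$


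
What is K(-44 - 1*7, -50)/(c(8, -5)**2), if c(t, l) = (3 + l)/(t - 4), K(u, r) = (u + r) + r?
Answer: -604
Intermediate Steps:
K(u, r) = u + 2*r (K(u, r) = (r + u) + r = u + 2*r)
c(t, l) = (3 + l)/(-4 + t)
K(-44 - 1*7, -50)/(c(8, -5)**2) = ((-44 - 1*7) + 2*(-50))/(((3 - 5)/(-4 + 8))**2) = ((-44 - 7) - 100)/((-2/4)**2) = (-51 - 100)/(((1/4)*(-2))**2) = -151/((-1/2)**2) = -151/1/4 = -151*4 = -604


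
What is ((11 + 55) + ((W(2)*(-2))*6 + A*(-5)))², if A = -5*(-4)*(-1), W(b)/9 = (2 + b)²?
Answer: 2439844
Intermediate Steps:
W(b) = 9*(2 + b)²
A = -20 (A = 20*(-1) = -20)
((11 + 55) + ((W(2)*(-2))*6 + A*(-5)))² = ((11 + 55) + (((9*(2 + 2)²)*(-2))*6 - 20*(-5)))² = (66 + (((9*4²)*(-2))*6 + 100))² = (66 + (((9*16)*(-2))*6 + 100))² = (66 + ((144*(-2))*6 + 100))² = (66 + (-288*6 + 100))² = (66 + (-1728 + 100))² = (66 - 1628)² = (-1562)² = 2439844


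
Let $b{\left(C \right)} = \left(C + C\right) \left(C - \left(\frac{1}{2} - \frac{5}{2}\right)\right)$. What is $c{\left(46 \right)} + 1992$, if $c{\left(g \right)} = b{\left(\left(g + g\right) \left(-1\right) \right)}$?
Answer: $18552$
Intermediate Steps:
$b{\left(C \right)} = 2 C \left(2 + C\right)$ ($b{\left(C \right)} = 2 C \left(C - -2\right) = 2 C \left(C + \left(\frac{5}{2} - \frac{1}{2}\right)\right) = 2 C \left(C + 2\right) = 2 C \left(2 + C\right)$)
$c{\left(g \right)} = - 4 g \left(2 - 2 g\right)$ ($c{\left(g \right)} = 2 \left(g + g\right) \left(-1\right) \left(2 + \left(g + g\right) \left(-1\right)\right) = 2 \cdot 2 g \left(-1\right) \left(2 + 2 g \left(-1\right)\right) = 2 \left(- 2 g\right) \left(2 - 2 g\right) = - 4 g \left(2 - 2 g\right)$)
$c{\left(46 \right)} + 1992 = 8 \cdot 46 \left(-1 + 46\right) + 1992 = 8 \cdot 46 \cdot 45 + 1992 = 16560 + 1992 = 18552$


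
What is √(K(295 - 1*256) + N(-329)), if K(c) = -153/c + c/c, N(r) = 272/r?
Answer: 27*I*√94094/4277 ≈ 1.9364*I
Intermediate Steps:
K(c) = 1 - 153/c (K(c) = -153/c + 1 = 1 - 153/c)
√(K(295 - 1*256) + N(-329)) = √((-153 + (295 - 1*256))/(295 - 1*256) + 272/(-329)) = √((-153 + (295 - 256))/(295 - 256) + 272*(-1/329)) = √((-153 + 39)/39 - 272/329) = √((1/39)*(-114) - 272/329) = √(-38/13 - 272/329) = √(-16038/4277) = 27*I*√94094/4277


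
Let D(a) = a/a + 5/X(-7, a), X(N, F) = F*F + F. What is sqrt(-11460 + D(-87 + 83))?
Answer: I*sqrt(412509)/6 ≈ 107.04*I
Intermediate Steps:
X(N, F) = F + F**2 (X(N, F) = F**2 + F = F + F**2)
D(a) = 1 + 5/(a*(1 + a)) (D(a) = a/a + 5/((a*(1 + a))) = 1 + 5*(1/(a*(1 + a))) = 1 + 5/(a*(1 + a)))
sqrt(-11460 + D(-87 + 83)) = sqrt(-11460 + (5 + (-87 + 83)*(1 + (-87 + 83)))/((-87 + 83)*(1 + (-87 + 83)))) = sqrt(-11460 + (5 - 4*(1 - 4))/((-4)*(1 - 4))) = sqrt(-11460 - 1/4*(5 - 4*(-3))/(-3)) = sqrt(-11460 - 1/4*(-1/3)*(5 + 12)) = sqrt(-11460 - 1/4*(-1/3)*17) = sqrt(-11460 + 17/12) = sqrt(-137503/12) = I*sqrt(412509)/6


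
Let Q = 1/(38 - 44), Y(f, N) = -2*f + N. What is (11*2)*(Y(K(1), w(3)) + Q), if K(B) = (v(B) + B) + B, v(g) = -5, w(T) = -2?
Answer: 253/3 ≈ 84.333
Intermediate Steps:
K(B) = -5 + 2*B (K(B) = (-5 + B) + B = -5 + 2*B)
Y(f, N) = N - 2*f
Q = -1/6 (Q = 1/(-6) = -1/6 ≈ -0.16667)
(11*2)*(Y(K(1), w(3)) + Q) = (11*2)*((-2 - 2*(-5 + 2*1)) - 1/6) = 22*((-2 - 2*(-5 + 2)) - 1/6) = 22*((-2 - 2*(-3)) - 1/6) = 22*((-2 + 6) - 1/6) = 22*(4 - 1/6) = 22*(23/6) = 253/3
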